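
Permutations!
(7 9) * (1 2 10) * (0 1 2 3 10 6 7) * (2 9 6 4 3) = [1, 2, 4, 10, 3, 5, 7, 6, 8, 0, 9] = (0 1 2 4 3 10 9)(6 7)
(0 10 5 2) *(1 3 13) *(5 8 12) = (0 10 8 12 5 2)(1 3 13) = [10, 3, 0, 13, 4, 2, 6, 7, 12, 9, 8, 11, 5, 1]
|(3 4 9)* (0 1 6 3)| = |(0 1 6 3 4 9)| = 6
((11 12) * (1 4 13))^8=((1 4 13)(11 12))^8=(1 13 4)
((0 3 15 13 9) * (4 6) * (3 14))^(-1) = (0 9 13 15 3 14)(4 6)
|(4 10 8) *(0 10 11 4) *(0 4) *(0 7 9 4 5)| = |(0 10 8 5)(4 11 7 9)| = 4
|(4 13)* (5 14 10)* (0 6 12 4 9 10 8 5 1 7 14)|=|(0 6 12 4 13 9 10 1 7 14 8 5)|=12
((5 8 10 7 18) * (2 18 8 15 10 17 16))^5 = ((2 18 5 15 10 7 8 17 16))^5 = (2 7 18 8 5 17 15 16 10)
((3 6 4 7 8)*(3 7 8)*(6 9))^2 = ((3 9 6 4 8 7))^2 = (3 6 8)(4 7 9)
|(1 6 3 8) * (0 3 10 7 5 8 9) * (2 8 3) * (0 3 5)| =14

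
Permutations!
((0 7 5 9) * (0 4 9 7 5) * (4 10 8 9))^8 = ((0 5 7)(8 9 10))^8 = (0 7 5)(8 10 9)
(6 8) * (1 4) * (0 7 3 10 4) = [7, 0, 2, 10, 1, 5, 8, 3, 6, 9, 4] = (0 7 3 10 4 1)(6 8)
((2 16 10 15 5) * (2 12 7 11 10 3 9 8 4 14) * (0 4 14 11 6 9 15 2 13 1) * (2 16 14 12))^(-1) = (0 1 13 14 2 5 15 3 16 10 11 4)(6 7 12 8 9)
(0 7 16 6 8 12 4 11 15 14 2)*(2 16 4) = (0 7 4 11 15 14 16 6 8 12 2) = [7, 1, 0, 3, 11, 5, 8, 4, 12, 9, 10, 15, 2, 13, 16, 14, 6]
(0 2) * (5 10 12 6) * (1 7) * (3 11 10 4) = (0 2)(1 7)(3 11 10 12 6 5 4) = [2, 7, 0, 11, 3, 4, 5, 1, 8, 9, 12, 10, 6]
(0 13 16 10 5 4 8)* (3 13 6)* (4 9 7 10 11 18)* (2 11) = (0 6 3 13 16 2 11 18 4 8)(5 9 7 10) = [6, 1, 11, 13, 8, 9, 3, 10, 0, 7, 5, 18, 12, 16, 14, 15, 2, 17, 4]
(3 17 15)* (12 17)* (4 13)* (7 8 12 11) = (3 11 7 8 12 17 15)(4 13) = [0, 1, 2, 11, 13, 5, 6, 8, 12, 9, 10, 7, 17, 4, 14, 3, 16, 15]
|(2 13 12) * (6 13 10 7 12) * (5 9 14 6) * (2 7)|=10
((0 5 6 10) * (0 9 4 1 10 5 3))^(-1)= (0 3)(1 4 9 10)(5 6)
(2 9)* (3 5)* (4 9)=(2 4 9)(3 5)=[0, 1, 4, 5, 9, 3, 6, 7, 8, 2]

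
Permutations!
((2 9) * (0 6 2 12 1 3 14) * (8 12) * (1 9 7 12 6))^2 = (0 3)(1 14)(2 12 8)(6 7 9)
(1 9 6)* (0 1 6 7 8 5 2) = (0 1 9 7 8 5 2) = [1, 9, 0, 3, 4, 2, 6, 8, 5, 7]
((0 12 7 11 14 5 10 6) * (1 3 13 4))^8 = ((0 12 7 11 14 5 10 6)(1 3 13 4))^8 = (14)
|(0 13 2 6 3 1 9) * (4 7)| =|(0 13 2 6 3 1 9)(4 7)| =14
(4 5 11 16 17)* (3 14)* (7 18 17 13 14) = (3 7 18 17 4 5 11 16 13 14) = [0, 1, 2, 7, 5, 11, 6, 18, 8, 9, 10, 16, 12, 14, 3, 15, 13, 4, 17]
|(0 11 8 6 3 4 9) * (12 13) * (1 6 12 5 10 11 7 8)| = |(0 7 8 12 13 5 10 11 1 6 3 4 9)| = 13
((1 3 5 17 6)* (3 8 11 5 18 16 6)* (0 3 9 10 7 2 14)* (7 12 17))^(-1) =((0 3 18 16 6 1 8 11 5 7 2 14)(9 10 12 17))^(-1) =(0 14 2 7 5 11 8 1 6 16 18 3)(9 17 12 10)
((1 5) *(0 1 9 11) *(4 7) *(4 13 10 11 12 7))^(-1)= (0 11 10 13 7 12 9 5 1)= ((0 1 5 9 12 7 13 10 11))^(-1)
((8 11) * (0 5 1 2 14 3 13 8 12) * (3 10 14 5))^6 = (14)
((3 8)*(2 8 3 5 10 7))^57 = (2 5 7 8 10)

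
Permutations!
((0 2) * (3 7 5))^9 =((0 2)(3 7 5))^9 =(7)(0 2)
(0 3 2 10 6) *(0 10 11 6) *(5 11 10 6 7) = (0 3 2 10)(5 11 7) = [3, 1, 10, 2, 4, 11, 6, 5, 8, 9, 0, 7]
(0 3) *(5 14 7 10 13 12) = (0 3)(5 14 7 10 13 12) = [3, 1, 2, 0, 4, 14, 6, 10, 8, 9, 13, 11, 5, 12, 7]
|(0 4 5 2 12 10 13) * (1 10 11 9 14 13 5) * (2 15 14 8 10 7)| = 14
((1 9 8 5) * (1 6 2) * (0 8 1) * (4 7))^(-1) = ((0 8 5 6 2)(1 9)(4 7))^(-1) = (0 2 6 5 8)(1 9)(4 7)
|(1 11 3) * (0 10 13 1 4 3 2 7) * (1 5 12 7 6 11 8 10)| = |(0 1 8 10 13 5 12 7)(2 6 11)(3 4)| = 24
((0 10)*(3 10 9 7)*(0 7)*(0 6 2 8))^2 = ((0 9 6 2 8)(3 10 7))^2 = (0 6 8 9 2)(3 7 10)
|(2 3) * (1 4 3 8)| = 5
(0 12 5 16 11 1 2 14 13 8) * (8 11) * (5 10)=(0 12 10 5 16 8)(1 2 14 13 11)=[12, 2, 14, 3, 4, 16, 6, 7, 0, 9, 5, 1, 10, 11, 13, 15, 8]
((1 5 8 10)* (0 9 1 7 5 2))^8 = (10)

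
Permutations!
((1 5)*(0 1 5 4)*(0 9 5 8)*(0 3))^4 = (0 5 1 8 4 3 9) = ((0 1 4 9 5 8 3))^4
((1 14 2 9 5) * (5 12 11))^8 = (1 14 2 9 12 11 5)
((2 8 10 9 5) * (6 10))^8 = ((2 8 6 10 9 5))^8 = (2 6 9)(5 8 10)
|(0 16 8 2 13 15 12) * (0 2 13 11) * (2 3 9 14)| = 11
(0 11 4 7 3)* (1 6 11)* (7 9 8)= (0 1 6 11 4 9 8 7 3)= [1, 6, 2, 0, 9, 5, 11, 3, 7, 8, 10, 4]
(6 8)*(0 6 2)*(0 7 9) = (0 6 8 2 7 9) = [6, 1, 7, 3, 4, 5, 8, 9, 2, 0]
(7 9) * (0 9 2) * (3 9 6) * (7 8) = [6, 1, 0, 9, 4, 5, 3, 2, 7, 8] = (0 6 3 9 8 7 2)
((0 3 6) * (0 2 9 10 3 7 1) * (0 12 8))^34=(0 8 12 1 7)(2 6 3 10 9)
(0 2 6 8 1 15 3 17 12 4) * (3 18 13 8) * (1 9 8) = [2, 15, 6, 17, 0, 5, 3, 7, 9, 8, 10, 11, 4, 1, 14, 18, 16, 12, 13] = (0 2 6 3 17 12 4)(1 15 18 13)(8 9)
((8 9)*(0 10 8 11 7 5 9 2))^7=(0 2 8 10)(5 7 11 9)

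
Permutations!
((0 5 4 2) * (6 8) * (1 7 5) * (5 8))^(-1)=(0 2 4 5 6 8 7 1)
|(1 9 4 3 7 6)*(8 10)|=6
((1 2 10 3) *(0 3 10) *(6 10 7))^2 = (0 1)(2 3)(6 7 10)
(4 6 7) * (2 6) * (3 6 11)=(2 11 3 6 7 4)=[0, 1, 11, 6, 2, 5, 7, 4, 8, 9, 10, 3]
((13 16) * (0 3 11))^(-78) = (16)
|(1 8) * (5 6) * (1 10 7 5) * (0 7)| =|(0 7 5 6 1 8 10)| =7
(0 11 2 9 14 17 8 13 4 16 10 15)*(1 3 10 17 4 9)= [11, 3, 1, 10, 16, 5, 6, 7, 13, 14, 15, 2, 12, 9, 4, 0, 17, 8]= (0 11 2 1 3 10 15)(4 16 17 8 13 9 14)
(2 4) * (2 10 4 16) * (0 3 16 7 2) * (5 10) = [3, 1, 7, 16, 5, 10, 6, 2, 8, 9, 4, 11, 12, 13, 14, 15, 0] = (0 3 16)(2 7)(4 5 10)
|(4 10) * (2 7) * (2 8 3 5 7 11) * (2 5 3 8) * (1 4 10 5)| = 6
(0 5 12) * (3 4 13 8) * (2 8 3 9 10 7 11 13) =(0 5 12)(2 8 9 10 7 11 13 3 4) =[5, 1, 8, 4, 2, 12, 6, 11, 9, 10, 7, 13, 0, 3]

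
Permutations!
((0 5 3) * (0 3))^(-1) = (0 5)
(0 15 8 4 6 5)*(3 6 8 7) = (0 15 7 3 6 5)(4 8) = [15, 1, 2, 6, 8, 0, 5, 3, 4, 9, 10, 11, 12, 13, 14, 7]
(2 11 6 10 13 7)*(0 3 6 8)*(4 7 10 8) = (0 3 6 8)(2 11 4 7)(10 13) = [3, 1, 11, 6, 7, 5, 8, 2, 0, 9, 13, 4, 12, 10]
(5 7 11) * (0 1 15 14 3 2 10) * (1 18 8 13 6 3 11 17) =(0 18 8 13 6 3 2 10)(1 15 14 11 5 7 17) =[18, 15, 10, 2, 4, 7, 3, 17, 13, 9, 0, 5, 12, 6, 11, 14, 16, 1, 8]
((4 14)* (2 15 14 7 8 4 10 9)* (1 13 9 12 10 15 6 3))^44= (15)(1 9 6)(2 3 13)(4 8 7)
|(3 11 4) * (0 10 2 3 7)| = 7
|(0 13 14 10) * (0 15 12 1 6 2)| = |(0 13 14 10 15 12 1 6 2)| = 9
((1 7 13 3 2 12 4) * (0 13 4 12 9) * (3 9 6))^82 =((0 13 9)(1 7 4)(2 6 3))^82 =(0 13 9)(1 7 4)(2 6 3)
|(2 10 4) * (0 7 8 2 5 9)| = |(0 7 8 2 10 4 5 9)| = 8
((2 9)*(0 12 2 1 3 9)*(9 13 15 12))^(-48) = (15)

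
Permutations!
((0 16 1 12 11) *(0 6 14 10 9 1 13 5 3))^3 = (0 5 16 3 13)(1 6 9 11 10 12 14)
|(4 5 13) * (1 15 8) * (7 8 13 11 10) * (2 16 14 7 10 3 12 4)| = 40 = |(1 15 13 2 16 14 7 8)(3 12 4 5 11)|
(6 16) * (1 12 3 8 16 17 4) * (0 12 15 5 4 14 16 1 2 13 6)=[12, 15, 13, 8, 2, 4, 17, 7, 1, 9, 10, 11, 3, 6, 16, 5, 0, 14]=(0 12 3 8 1 15 5 4 2 13 6 17 14 16)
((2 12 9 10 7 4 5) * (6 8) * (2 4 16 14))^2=(2 9 7 14 12 10 16)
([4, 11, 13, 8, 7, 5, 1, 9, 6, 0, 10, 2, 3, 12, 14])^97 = (14)(0 4 7 9)(1 11 2 13 12 3 8 6)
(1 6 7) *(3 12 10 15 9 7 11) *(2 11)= [0, 6, 11, 12, 4, 5, 2, 1, 8, 7, 15, 3, 10, 13, 14, 9]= (1 6 2 11 3 12 10 15 9 7)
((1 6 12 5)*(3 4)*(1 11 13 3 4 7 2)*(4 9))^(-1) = ((1 6 12 5 11 13 3 7 2)(4 9))^(-1) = (1 2 7 3 13 11 5 12 6)(4 9)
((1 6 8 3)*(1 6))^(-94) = (3 8 6)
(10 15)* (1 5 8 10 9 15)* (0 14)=[14, 5, 2, 3, 4, 8, 6, 7, 10, 15, 1, 11, 12, 13, 0, 9]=(0 14)(1 5 8 10)(9 15)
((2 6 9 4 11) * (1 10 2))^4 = ((1 10 2 6 9 4 11))^4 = (1 9 10 4 2 11 6)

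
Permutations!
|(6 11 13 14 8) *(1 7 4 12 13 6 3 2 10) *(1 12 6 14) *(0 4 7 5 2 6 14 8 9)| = 12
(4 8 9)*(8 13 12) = (4 13 12 8 9) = [0, 1, 2, 3, 13, 5, 6, 7, 9, 4, 10, 11, 8, 12]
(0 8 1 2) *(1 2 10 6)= (0 8 2)(1 10 6)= [8, 10, 0, 3, 4, 5, 1, 7, 2, 9, 6]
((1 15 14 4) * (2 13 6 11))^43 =(1 4 14 15)(2 11 6 13)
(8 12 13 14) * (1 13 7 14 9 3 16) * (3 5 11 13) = (1 3 16)(5 11 13 9)(7 14 8 12) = [0, 3, 2, 16, 4, 11, 6, 14, 12, 5, 10, 13, 7, 9, 8, 15, 1]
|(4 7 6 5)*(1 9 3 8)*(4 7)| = 12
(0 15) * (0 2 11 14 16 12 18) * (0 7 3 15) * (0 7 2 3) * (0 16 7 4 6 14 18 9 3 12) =(0 4 6 14 7 16)(2 11 18)(3 15 12 9) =[4, 1, 11, 15, 6, 5, 14, 16, 8, 3, 10, 18, 9, 13, 7, 12, 0, 17, 2]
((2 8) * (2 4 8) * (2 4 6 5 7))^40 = (2 5 8)(4 7 6)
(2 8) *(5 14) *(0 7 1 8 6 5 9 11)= (0 7 1 8 2 6 5 14 9 11)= [7, 8, 6, 3, 4, 14, 5, 1, 2, 11, 10, 0, 12, 13, 9]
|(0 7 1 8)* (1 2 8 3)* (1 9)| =12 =|(0 7 2 8)(1 3 9)|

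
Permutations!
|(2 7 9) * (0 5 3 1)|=|(0 5 3 1)(2 7 9)|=12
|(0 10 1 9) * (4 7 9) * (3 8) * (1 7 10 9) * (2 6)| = |(0 9)(1 4 10 7)(2 6)(3 8)| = 4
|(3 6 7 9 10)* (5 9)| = 6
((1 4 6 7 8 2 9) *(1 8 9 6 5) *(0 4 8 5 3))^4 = (0 4 3)(1 7 8 9 2 5 6)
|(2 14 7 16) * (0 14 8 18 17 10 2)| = 20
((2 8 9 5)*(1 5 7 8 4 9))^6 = ((1 5 2 4 9 7 8))^6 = (1 8 7 9 4 2 5)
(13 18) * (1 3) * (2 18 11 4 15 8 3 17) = [0, 17, 18, 1, 15, 5, 6, 7, 3, 9, 10, 4, 12, 11, 14, 8, 16, 2, 13] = (1 17 2 18 13 11 4 15 8 3)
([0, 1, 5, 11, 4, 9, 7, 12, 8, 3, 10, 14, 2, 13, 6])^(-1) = [0, 1, 12, 9, 4, 2, 14, 6, 8, 5, 10, 3, 7, 13, 11]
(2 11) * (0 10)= [10, 1, 11, 3, 4, 5, 6, 7, 8, 9, 0, 2]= (0 10)(2 11)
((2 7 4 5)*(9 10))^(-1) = ((2 7 4 5)(9 10))^(-1) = (2 5 4 7)(9 10)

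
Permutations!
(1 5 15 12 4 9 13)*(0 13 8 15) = (0 13 1 5)(4 9 8 15 12) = [13, 5, 2, 3, 9, 0, 6, 7, 15, 8, 10, 11, 4, 1, 14, 12]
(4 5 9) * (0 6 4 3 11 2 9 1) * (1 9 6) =[1, 0, 6, 11, 5, 9, 4, 7, 8, 3, 10, 2] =(0 1)(2 6 4 5 9 3 11)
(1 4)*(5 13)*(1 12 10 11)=(1 4 12 10 11)(5 13)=[0, 4, 2, 3, 12, 13, 6, 7, 8, 9, 11, 1, 10, 5]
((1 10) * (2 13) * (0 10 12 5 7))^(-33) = (0 12)(1 7)(2 13)(5 10)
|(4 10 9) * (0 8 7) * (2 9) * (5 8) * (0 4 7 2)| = 8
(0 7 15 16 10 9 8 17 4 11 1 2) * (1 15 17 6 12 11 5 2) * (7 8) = (0 8 6 12 11 15 16 10 9 7 17 4 5 2) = [8, 1, 0, 3, 5, 2, 12, 17, 6, 7, 9, 15, 11, 13, 14, 16, 10, 4]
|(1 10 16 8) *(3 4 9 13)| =|(1 10 16 8)(3 4 9 13)| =4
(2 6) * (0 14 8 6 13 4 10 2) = (0 14 8 6)(2 13 4 10) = [14, 1, 13, 3, 10, 5, 0, 7, 6, 9, 2, 11, 12, 4, 8]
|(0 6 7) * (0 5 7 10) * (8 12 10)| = |(0 6 8 12 10)(5 7)| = 10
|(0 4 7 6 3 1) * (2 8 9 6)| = |(0 4 7 2 8 9 6 3 1)| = 9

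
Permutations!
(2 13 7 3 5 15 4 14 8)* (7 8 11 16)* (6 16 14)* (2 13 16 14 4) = (2 16 7 3 5 15)(4 6 14 11)(8 13) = [0, 1, 16, 5, 6, 15, 14, 3, 13, 9, 10, 4, 12, 8, 11, 2, 7]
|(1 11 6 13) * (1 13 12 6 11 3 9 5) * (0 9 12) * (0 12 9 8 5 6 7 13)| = 10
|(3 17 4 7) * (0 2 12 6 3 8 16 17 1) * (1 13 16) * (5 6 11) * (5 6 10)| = 26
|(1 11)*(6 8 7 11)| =5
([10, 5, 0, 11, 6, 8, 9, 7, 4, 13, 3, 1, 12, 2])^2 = [3, 8, 10, 1, 9, 4, 13, 7, 6, 2, 11, 5, 12, 0]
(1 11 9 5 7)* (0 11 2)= (0 11 9 5 7 1 2)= [11, 2, 0, 3, 4, 7, 6, 1, 8, 5, 10, 9]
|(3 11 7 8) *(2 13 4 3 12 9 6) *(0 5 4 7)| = |(0 5 4 3 11)(2 13 7 8 12 9 6)| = 35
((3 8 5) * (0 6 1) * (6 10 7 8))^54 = (0 6 5 7)(1 3 8 10)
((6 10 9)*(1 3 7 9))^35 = ((1 3 7 9 6 10))^35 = (1 10 6 9 7 3)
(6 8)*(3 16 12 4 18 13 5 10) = (3 16 12 4 18 13 5 10)(6 8) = [0, 1, 2, 16, 18, 10, 8, 7, 6, 9, 3, 11, 4, 5, 14, 15, 12, 17, 13]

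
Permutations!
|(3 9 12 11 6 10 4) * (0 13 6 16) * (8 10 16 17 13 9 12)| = 12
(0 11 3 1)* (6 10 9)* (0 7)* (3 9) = (0 11 9 6 10 3 1 7) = [11, 7, 2, 1, 4, 5, 10, 0, 8, 6, 3, 9]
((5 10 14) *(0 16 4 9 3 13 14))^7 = ((0 16 4 9 3 13 14 5 10))^7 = (0 5 13 9 16 10 14 3 4)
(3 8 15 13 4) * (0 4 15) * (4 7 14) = (0 7 14 4 3 8)(13 15) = [7, 1, 2, 8, 3, 5, 6, 14, 0, 9, 10, 11, 12, 15, 4, 13]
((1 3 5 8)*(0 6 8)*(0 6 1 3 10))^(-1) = ((0 1 10)(3 5 6 8))^(-1) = (0 10 1)(3 8 6 5)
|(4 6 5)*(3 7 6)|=5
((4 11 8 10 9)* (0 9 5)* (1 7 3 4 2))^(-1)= ((0 9 2 1 7 3 4 11 8 10 5))^(-1)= (0 5 10 8 11 4 3 7 1 2 9)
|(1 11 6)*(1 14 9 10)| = 6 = |(1 11 6 14 9 10)|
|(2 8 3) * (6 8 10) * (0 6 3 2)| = |(0 6 8 2 10 3)| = 6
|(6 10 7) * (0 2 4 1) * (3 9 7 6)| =12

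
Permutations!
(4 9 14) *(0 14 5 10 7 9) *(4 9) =[14, 1, 2, 3, 0, 10, 6, 4, 8, 5, 7, 11, 12, 13, 9] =(0 14 9 5 10 7 4)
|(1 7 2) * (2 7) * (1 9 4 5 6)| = |(1 2 9 4 5 6)| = 6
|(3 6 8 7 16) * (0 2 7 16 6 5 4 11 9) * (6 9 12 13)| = 36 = |(0 2 7 9)(3 5 4 11 12 13 6 8 16)|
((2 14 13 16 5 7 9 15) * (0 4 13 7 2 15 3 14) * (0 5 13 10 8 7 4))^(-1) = (2 5)(3 9 7 8 10 4 14)(13 16)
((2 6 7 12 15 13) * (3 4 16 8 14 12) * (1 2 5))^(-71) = ((1 2 6 7 3 4 16 8 14 12 15 13 5))^(-71) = (1 8 2 14 6 12 7 15 3 13 4 5 16)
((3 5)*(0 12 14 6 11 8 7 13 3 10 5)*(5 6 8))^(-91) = ((0 12 14 8 7 13 3)(5 10 6 11))^(-91) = (14)(5 10 6 11)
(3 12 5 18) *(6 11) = (3 12 5 18)(6 11) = [0, 1, 2, 12, 4, 18, 11, 7, 8, 9, 10, 6, 5, 13, 14, 15, 16, 17, 3]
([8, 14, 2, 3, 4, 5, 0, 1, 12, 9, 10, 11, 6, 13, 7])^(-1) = [6, 7, 2, 3, 4, 5, 12, 14, 0, 9, 10, 11, 8, 13, 1]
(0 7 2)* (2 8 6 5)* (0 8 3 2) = (0 7 3 2 8 6 5) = [7, 1, 8, 2, 4, 0, 5, 3, 6]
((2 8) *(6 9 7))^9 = ((2 8)(6 9 7))^9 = (9)(2 8)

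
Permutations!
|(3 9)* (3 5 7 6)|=5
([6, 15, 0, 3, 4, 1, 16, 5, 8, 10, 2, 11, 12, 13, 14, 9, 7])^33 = [7, 10, 16, 3, 4, 9, 5, 15, 8, 0, 6, 11, 12, 13, 14, 2, 1]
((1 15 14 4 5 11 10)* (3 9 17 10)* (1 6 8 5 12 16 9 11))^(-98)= ((1 15 14 4 12 16 9 17 10 6 8 5)(3 11))^(-98)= (1 8 10 9 12 14)(4 15 5 6 17 16)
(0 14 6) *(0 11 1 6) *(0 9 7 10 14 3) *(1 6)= (0 3)(6 11)(7 10 14 9)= [3, 1, 2, 0, 4, 5, 11, 10, 8, 7, 14, 6, 12, 13, 9]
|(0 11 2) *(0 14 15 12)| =6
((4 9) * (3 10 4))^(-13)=(3 9 4 10)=((3 10 4 9))^(-13)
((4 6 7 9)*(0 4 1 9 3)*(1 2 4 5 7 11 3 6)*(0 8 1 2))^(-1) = (0 9 1 8 3 11 6 7 5)(2 4)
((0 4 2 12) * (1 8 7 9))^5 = ((0 4 2 12)(1 8 7 9))^5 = (0 4 2 12)(1 8 7 9)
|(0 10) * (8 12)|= |(0 10)(8 12)|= 2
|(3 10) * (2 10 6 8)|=5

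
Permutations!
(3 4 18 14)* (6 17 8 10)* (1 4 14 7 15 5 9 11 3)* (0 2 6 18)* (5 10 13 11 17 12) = (0 2 6 12 5 9 17 8 13 11 3 14 1 4)(7 15 10 18) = [2, 4, 6, 14, 0, 9, 12, 15, 13, 17, 18, 3, 5, 11, 1, 10, 16, 8, 7]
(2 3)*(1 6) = (1 6)(2 3) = [0, 6, 3, 2, 4, 5, 1]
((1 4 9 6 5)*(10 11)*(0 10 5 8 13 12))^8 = (0 8 4 11 12 6 1 10 13 9 5)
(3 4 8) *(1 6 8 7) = (1 6 8 3 4 7) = [0, 6, 2, 4, 7, 5, 8, 1, 3]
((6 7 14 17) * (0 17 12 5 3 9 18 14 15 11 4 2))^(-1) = (0 2 4 11 15 7 6 17)(3 5 12 14 18 9)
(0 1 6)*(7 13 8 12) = (0 1 6)(7 13 8 12) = [1, 6, 2, 3, 4, 5, 0, 13, 12, 9, 10, 11, 7, 8]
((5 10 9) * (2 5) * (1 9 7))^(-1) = (1 7 10 5 2 9)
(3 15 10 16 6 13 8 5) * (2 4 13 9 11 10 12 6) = [0, 1, 4, 15, 13, 3, 9, 7, 5, 11, 16, 10, 6, 8, 14, 12, 2] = (2 4 13 8 5 3 15 12 6 9 11 10 16)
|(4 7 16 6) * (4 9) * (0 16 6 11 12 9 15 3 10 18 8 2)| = 14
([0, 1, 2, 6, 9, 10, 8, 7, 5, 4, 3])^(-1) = [0, 1, 2, 10, 9, 8, 3, 7, 6, 4, 5]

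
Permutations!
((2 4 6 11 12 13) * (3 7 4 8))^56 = (2 3 4 11 13 8 7 6 12)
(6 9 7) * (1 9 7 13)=(1 9 13)(6 7)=[0, 9, 2, 3, 4, 5, 7, 6, 8, 13, 10, 11, 12, 1]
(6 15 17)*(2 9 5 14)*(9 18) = (2 18 9 5 14)(6 15 17) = [0, 1, 18, 3, 4, 14, 15, 7, 8, 5, 10, 11, 12, 13, 2, 17, 16, 6, 9]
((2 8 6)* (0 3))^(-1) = (0 3)(2 6 8)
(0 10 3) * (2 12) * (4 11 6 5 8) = (0 10 3)(2 12)(4 11 6 5 8) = [10, 1, 12, 0, 11, 8, 5, 7, 4, 9, 3, 6, 2]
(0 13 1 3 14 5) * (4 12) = (0 13 1 3 14 5)(4 12) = [13, 3, 2, 14, 12, 0, 6, 7, 8, 9, 10, 11, 4, 1, 5]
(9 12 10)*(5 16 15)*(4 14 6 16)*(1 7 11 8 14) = (1 7 11 8 14 6 16 15 5 4)(9 12 10) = [0, 7, 2, 3, 1, 4, 16, 11, 14, 12, 9, 8, 10, 13, 6, 5, 15]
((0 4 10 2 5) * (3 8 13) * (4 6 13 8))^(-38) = (0 13 4 2)(3 10 5 6) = ((0 6 13 3 4 10 2 5))^(-38)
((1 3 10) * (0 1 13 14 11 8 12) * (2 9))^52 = (0 8 14 10 1 12 11 13 3)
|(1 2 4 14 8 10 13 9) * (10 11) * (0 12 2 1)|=|(0 12 2 4 14 8 11 10 13 9)|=10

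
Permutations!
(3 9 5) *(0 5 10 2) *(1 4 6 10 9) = [5, 4, 0, 1, 6, 3, 10, 7, 8, 9, 2] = (0 5 3 1 4 6 10 2)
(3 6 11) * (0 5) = (0 5)(3 6 11) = [5, 1, 2, 6, 4, 0, 11, 7, 8, 9, 10, 3]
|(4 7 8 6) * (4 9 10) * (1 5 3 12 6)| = 10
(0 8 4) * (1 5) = [8, 5, 2, 3, 0, 1, 6, 7, 4] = (0 8 4)(1 5)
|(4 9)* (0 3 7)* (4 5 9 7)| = 4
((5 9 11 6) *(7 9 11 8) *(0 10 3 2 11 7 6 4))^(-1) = (0 4 11 2 3 10)(5 6 8 9 7)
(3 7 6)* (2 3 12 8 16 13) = [0, 1, 3, 7, 4, 5, 12, 6, 16, 9, 10, 11, 8, 2, 14, 15, 13] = (2 3 7 6 12 8 16 13)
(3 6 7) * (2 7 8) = (2 7 3 6 8) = [0, 1, 7, 6, 4, 5, 8, 3, 2]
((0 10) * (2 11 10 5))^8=(0 11 5 10 2)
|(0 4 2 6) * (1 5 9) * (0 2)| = |(0 4)(1 5 9)(2 6)| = 6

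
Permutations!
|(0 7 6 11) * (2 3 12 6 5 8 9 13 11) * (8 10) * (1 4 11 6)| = 14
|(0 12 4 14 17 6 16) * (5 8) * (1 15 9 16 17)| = |(0 12 4 14 1 15 9 16)(5 8)(6 17)| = 8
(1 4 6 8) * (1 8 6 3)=(8)(1 4 3)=[0, 4, 2, 1, 3, 5, 6, 7, 8]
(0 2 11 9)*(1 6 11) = (0 2 1 6 11 9) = [2, 6, 1, 3, 4, 5, 11, 7, 8, 0, 10, 9]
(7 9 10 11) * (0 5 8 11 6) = (0 5 8 11 7 9 10 6) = [5, 1, 2, 3, 4, 8, 0, 9, 11, 10, 6, 7]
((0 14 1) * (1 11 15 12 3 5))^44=((0 14 11 15 12 3 5 1))^44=(0 12)(1 15)(3 14)(5 11)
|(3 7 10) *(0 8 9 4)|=|(0 8 9 4)(3 7 10)|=12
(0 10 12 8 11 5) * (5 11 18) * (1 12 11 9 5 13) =(0 10 11 9 5)(1 12 8 18 13) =[10, 12, 2, 3, 4, 0, 6, 7, 18, 5, 11, 9, 8, 1, 14, 15, 16, 17, 13]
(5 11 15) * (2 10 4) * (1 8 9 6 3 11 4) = (1 8 9 6 3 11 15 5 4 2 10) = [0, 8, 10, 11, 2, 4, 3, 7, 9, 6, 1, 15, 12, 13, 14, 5]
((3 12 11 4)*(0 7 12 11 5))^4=(12)(3 11 4)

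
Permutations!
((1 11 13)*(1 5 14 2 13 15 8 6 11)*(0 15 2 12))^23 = ((0 15 8 6 11 2 13 5 14 12))^23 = (0 6 13 12 8 2 14 15 11 5)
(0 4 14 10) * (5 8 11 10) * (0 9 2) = (0 4 14 5 8 11 10 9 2) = [4, 1, 0, 3, 14, 8, 6, 7, 11, 2, 9, 10, 12, 13, 5]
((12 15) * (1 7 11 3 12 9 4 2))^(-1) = ((1 7 11 3 12 15 9 4 2))^(-1) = (1 2 4 9 15 12 3 11 7)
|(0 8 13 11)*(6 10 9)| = |(0 8 13 11)(6 10 9)| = 12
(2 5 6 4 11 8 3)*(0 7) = (0 7)(2 5 6 4 11 8 3) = [7, 1, 5, 2, 11, 6, 4, 0, 3, 9, 10, 8]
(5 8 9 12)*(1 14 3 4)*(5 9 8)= [0, 14, 2, 4, 1, 5, 6, 7, 8, 12, 10, 11, 9, 13, 3]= (1 14 3 4)(9 12)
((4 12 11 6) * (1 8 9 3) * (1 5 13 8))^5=(13)(4 12 11 6)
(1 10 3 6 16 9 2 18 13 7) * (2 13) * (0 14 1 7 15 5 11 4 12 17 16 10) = (0 14 1)(2 18)(3 6 10)(4 12 17 16 9 13 15 5 11) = [14, 0, 18, 6, 12, 11, 10, 7, 8, 13, 3, 4, 17, 15, 1, 5, 9, 16, 2]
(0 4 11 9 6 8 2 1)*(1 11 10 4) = (0 1)(2 11 9 6 8)(4 10) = [1, 0, 11, 3, 10, 5, 8, 7, 2, 6, 4, 9]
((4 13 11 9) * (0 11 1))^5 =(0 1 13 4 9 11)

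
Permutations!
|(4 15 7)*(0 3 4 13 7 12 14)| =6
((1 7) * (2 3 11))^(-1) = (1 7)(2 11 3)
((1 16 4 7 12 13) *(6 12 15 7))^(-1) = ((1 16 4 6 12 13)(7 15))^(-1) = (1 13 12 6 4 16)(7 15)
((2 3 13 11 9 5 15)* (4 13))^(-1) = (2 15 5 9 11 13 4 3)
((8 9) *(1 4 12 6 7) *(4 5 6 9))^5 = ((1 5 6 7)(4 12 9 8))^5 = (1 5 6 7)(4 12 9 8)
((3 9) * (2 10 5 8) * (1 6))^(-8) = (10)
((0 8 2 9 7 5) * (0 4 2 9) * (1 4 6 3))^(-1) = (0 2 4 1 3 6 5 7 9 8) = ((0 8 9 7 5 6 3 1 4 2))^(-1)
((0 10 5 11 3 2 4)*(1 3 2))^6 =((0 10 5 11 2 4)(1 3))^6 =(11)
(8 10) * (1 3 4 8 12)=(1 3 4 8 10 12)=[0, 3, 2, 4, 8, 5, 6, 7, 10, 9, 12, 11, 1]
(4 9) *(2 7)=(2 7)(4 9)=[0, 1, 7, 3, 9, 5, 6, 2, 8, 4]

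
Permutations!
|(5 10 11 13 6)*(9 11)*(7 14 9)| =8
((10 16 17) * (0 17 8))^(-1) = (0 8 16 10 17)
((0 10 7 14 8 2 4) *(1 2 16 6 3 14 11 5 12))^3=((0 10 7 11 5 12 1 2 4)(3 14 8 16 6))^3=(0 11 1)(2 10 5)(3 16 14 6 8)(4 7 12)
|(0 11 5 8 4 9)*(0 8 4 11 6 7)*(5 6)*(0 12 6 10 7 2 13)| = 12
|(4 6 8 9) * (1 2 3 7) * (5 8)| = |(1 2 3 7)(4 6 5 8 9)| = 20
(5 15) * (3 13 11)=[0, 1, 2, 13, 4, 15, 6, 7, 8, 9, 10, 3, 12, 11, 14, 5]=(3 13 11)(5 15)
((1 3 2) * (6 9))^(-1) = ((1 3 2)(6 9))^(-1) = (1 2 3)(6 9)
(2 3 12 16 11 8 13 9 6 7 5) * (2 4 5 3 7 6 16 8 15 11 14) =(2 7 3 12 8 13 9 16 14)(4 5)(11 15) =[0, 1, 7, 12, 5, 4, 6, 3, 13, 16, 10, 15, 8, 9, 2, 11, 14]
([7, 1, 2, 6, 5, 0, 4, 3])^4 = [4, 1, 2, 0, 3, 6, 7, 5]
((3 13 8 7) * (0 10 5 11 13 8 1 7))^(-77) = ((0 10 5 11 13 1 7 3 8))^(-77) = (0 13 8 11 3 5 7 10 1)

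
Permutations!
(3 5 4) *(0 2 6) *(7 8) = (0 2 6)(3 5 4)(7 8) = [2, 1, 6, 5, 3, 4, 0, 8, 7]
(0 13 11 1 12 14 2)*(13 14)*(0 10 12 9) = [14, 9, 10, 3, 4, 5, 6, 7, 8, 0, 12, 1, 13, 11, 2] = (0 14 2 10 12 13 11 1 9)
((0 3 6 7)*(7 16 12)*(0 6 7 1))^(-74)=(0 6 1 7 12 3 16)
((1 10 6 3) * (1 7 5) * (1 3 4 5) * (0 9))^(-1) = (0 9)(1 7 3 5 4 6 10)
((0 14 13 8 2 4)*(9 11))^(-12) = ((0 14 13 8 2 4)(9 11))^(-12) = (14)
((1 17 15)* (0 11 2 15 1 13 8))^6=(17)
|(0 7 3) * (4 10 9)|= 3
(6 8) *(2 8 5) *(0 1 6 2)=(0 1 6 5)(2 8)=[1, 6, 8, 3, 4, 0, 5, 7, 2]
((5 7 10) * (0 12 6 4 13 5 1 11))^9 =(0 11 1 10 7 5 13 4 6 12)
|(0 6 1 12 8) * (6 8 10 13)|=10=|(0 8)(1 12 10 13 6)|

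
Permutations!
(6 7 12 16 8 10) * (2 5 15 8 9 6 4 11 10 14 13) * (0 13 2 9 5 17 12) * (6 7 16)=(0 13 9 7)(2 17 12 6 16 5 15 8 14)(4 11 10)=[13, 1, 17, 3, 11, 15, 16, 0, 14, 7, 4, 10, 6, 9, 2, 8, 5, 12]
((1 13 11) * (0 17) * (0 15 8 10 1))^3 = ((0 17 15 8 10 1 13 11))^3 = (0 8 13 17 10 11 15 1)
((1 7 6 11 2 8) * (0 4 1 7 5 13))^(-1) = ((0 4 1 5 13)(2 8 7 6 11))^(-1) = (0 13 5 1 4)(2 11 6 7 8)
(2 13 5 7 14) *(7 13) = [0, 1, 7, 3, 4, 13, 6, 14, 8, 9, 10, 11, 12, 5, 2] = (2 7 14)(5 13)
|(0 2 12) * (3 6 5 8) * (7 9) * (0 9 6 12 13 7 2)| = |(2 13 7 6 5 8 3 12 9)| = 9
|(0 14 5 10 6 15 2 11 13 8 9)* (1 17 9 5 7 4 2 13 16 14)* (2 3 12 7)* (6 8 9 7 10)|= |(0 1 17 7 4 3 12 10 8 5 6 15 13 9)(2 11 16 14)|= 28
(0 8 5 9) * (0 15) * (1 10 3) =(0 8 5 9 15)(1 10 3) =[8, 10, 2, 1, 4, 9, 6, 7, 5, 15, 3, 11, 12, 13, 14, 0]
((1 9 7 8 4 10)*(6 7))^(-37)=((1 9 6 7 8 4 10))^(-37)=(1 4 7 9 10 8 6)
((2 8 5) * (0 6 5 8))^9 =((8)(0 6 5 2))^9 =(8)(0 6 5 2)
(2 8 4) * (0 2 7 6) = (0 2 8 4 7 6) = [2, 1, 8, 3, 7, 5, 0, 6, 4]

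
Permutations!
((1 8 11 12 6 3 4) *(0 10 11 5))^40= ((0 10 11 12 6 3 4 1 8 5))^40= (12)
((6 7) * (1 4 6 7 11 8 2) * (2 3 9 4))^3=((1 2)(3 9 4 6 11 8))^3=(1 2)(3 6)(4 8)(9 11)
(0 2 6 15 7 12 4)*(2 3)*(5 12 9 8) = (0 3 2 6 15 7 9 8 5 12 4) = [3, 1, 6, 2, 0, 12, 15, 9, 5, 8, 10, 11, 4, 13, 14, 7]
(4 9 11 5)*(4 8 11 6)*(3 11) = [0, 1, 2, 11, 9, 8, 4, 7, 3, 6, 10, 5] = (3 11 5 8)(4 9 6)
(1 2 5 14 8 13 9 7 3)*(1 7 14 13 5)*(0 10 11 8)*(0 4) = (0 10 11 8 5 13 9 14 4)(1 2)(3 7) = [10, 2, 1, 7, 0, 13, 6, 3, 5, 14, 11, 8, 12, 9, 4]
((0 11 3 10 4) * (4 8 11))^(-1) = ((0 4)(3 10 8 11))^(-1) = (0 4)(3 11 8 10)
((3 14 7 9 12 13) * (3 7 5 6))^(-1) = ((3 14 5 6)(7 9 12 13))^(-1) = (3 6 5 14)(7 13 12 9)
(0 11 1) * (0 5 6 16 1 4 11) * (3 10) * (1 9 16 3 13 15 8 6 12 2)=(1 5 12 2)(3 10 13 15 8 6)(4 11)(9 16)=[0, 5, 1, 10, 11, 12, 3, 7, 6, 16, 13, 4, 2, 15, 14, 8, 9]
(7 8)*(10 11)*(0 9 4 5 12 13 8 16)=(0 9 4 5 12 13 8 7 16)(10 11)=[9, 1, 2, 3, 5, 12, 6, 16, 7, 4, 11, 10, 13, 8, 14, 15, 0]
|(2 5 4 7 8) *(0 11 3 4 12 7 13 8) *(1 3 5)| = 30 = |(0 11 5 12 7)(1 3 4 13 8 2)|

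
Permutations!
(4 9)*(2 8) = (2 8)(4 9) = [0, 1, 8, 3, 9, 5, 6, 7, 2, 4]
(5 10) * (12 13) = (5 10)(12 13) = [0, 1, 2, 3, 4, 10, 6, 7, 8, 9, 5, 11, 13, 12]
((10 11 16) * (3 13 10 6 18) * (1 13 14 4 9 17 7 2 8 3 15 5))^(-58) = (1 6 13 18 10 15 11 5 16)(2 17 4 3)(7 9 14 8) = ((1 13 10 11 16 6 18 15 5)(2 8 3 14 4 9 17 7))^(-58)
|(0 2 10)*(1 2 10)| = 2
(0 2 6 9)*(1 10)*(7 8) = (0 2 6 9)(1 10)(7 8) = [2, 10, 6, 3, 4, 5, 9, 8, 7, 0, 1]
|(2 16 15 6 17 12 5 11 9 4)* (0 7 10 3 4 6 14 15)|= |(0 7 10 3 4 2 16)(5 11 9 6 17 12)(14 15)|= 42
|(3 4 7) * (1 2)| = |(1 2)(3 4 7)| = 6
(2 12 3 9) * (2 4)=[0, 1, 12, 9, 2, 5, 6, 7, 8, 4, 10, 11, 3]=(2 12 3 9 4)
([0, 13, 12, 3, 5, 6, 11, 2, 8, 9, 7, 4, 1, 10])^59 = (1 12 2 7 10 13)(4 11 6 5)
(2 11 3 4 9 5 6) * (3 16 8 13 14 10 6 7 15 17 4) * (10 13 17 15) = (2 11 16 8 17 4 9 5 7 10 6)(13 14) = [0, 1, 11, 3, 9, 7, 2, 10, 17, 5, 6, 16, 12, 14, 13, 15, 8, 4]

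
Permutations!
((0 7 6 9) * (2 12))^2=(12)(0 6)(7 9)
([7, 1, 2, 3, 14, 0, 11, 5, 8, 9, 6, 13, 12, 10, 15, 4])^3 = (15)(6 10 13 11)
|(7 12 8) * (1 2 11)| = 3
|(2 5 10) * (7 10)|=|(2 5 7 10)|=4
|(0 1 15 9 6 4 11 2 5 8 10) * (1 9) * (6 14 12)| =22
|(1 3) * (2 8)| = |(1 3)(2 8)| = 2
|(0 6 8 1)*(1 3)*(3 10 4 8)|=12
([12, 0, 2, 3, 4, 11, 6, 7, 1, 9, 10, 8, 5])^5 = [1, 8, 2, 3, 4, 12, 6, 7, 11, 9, 10, 5, 0]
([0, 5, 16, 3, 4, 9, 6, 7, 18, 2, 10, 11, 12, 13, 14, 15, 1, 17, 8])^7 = [0, 9, 1, 3, 4, 2, 6, 7, 18, 16, 10, 11, 12, 13, 14, 15, 5, 17, 8]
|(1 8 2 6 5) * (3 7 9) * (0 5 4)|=|(0 5 1 8 2 6 4)(3 7 9)|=21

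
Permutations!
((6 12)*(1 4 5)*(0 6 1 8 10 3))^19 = (0 6 12 1 4 5 8 10 3)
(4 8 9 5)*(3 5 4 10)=[0, 1, 2, 5, 8, 10, 6, 7, 9, 4, 3]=(3 5 10)(4 8 9)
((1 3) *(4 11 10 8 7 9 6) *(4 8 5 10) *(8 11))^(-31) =((1 3)(4 8 7 9 6 11)(5 10))^(-31) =(1 3)(4 11 6 9 7 8)(5 10)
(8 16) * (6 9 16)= (6 9 16 8)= [0, 1, 2, 3, 4, 5, 9, 7, 6, 16, 10, 11, 12, 13, 14, 15, 8]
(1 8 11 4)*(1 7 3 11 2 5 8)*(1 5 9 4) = (1 5 8 2 9 4 7 3 11) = [0, 5, 9, 11, 7, 8, 6, 3, 2, 4, 10, 1]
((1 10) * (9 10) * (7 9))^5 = (1 7 9 10)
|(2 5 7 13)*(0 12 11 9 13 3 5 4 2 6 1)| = |(0 12 11 9 13 6 1)(2 4)(3 5 7)| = 42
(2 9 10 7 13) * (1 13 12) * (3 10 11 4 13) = (1 3 10 7 12)(2 9 11 4 13) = [0, 3, 9, 10, 13, 5, 6, 12, 8, 11, 7, 4, 1, 2]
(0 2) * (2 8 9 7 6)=[8, 1, 0, 3, 4, 5, 2, 6, 9, 7]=(0 8 9 7 6 2)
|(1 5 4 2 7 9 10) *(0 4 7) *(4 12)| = |(0 12 4 2)(1 5 7 9 10)| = 20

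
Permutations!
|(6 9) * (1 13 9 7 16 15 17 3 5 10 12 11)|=|(1 13 9 6 7 16 15 17 3 5 10 12 11)|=13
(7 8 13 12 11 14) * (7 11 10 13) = (7 8)(10 13 12)(11 14) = [0, 1, 2, 3, 4, 5, 6, 8, 7, 9, 13, 14, 10, 12, 11]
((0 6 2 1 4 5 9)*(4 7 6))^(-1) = ((0 4 5 9)(1 7 6 2))^(-1) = (0 9 5 4)(1 2 6 7)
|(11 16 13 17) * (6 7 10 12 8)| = 20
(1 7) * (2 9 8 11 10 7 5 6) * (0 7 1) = (0 7)(1 5 6 2 9 8 11 10) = [7, 5, 9, 3, 4, 6, 2, 0, 11, 8, 1, 10]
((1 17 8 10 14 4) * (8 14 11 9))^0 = (17)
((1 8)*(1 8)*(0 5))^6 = ((8)(0 5))^6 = (8)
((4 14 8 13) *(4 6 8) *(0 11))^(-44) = (14)(6 8 13)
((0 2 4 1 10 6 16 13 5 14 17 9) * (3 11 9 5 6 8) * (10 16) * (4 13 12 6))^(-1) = ((0 2 13 4 1 16 12 6 10 8 3 11 9)(5 14 17))^(-1) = (0 9 11 3 8 10 6 12 16 1 4 13 2)(5 17 14)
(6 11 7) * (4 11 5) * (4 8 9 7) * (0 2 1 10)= [2, 10, 1, 3, 11, 8, 5, 6, 9, 7, 0, 4]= (0 2 1 10)(4 11)(5 8 9 7 6)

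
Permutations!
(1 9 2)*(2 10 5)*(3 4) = (1 9 10 5 2)(3 4) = [0, 9, 1, 4, 3, 2, 6, 7, 8, 10, 5]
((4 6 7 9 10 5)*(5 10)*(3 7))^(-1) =((10)(3 7 9 5 4 6))^(-1) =(10)(3 6 4 5 9 7)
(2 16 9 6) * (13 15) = [0, 1, 16, 3, 4, 5, 2, 7, 8, 6, 10, 11, 12, 15, 14, 13, 9] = (2 16 9 6)(13 15)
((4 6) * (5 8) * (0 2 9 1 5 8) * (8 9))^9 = (0 9)(1 2)(4 6)(5 8) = ((0 2 8 9 1 5)(4 6))^9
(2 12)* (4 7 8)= [0, 1, 12, 3, 7, 5, 6, 8, 4, 9, 10, 11, 2]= (2 12)(4 7 8)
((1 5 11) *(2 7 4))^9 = ((1 5 11)(2 7 4))^9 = (11)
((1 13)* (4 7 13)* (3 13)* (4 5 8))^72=(1 8 7 13 5 4 3)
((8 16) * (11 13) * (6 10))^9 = (6 10)(8 16)(11 13)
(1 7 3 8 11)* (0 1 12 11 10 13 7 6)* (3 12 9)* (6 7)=[1, 7, 2, 8, 4, 5, 0, 12, 10, 3, 13, 9, 11, 6]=(0 1 7 12 11 9 3 8 10 13 6)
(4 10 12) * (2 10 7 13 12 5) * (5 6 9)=(2 10 6 9 5)(4 7 13 12)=[0, 1, 10, 3, 7, 2, 9, 13, 8, 5, 6, 11, 4, 12]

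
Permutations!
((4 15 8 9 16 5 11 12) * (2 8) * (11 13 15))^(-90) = (2 8 9 16 5 13 15)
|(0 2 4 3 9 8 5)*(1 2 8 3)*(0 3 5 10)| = |(0 8 10)(1 2 4)(3 9 5)| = 3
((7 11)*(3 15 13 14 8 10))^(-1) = (3 10 8 14 13 15)(7 11)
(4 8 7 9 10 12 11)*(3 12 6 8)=(3 12 11 4)(6 8 7 9 10)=[0, 1, 2, 12, 3, 5, 8, 9, 7, 10, 6, 4, 11]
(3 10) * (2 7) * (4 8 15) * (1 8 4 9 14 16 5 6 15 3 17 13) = (1 8 3 10 17 13)(2 7)(5 6 15 9 14 16) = [0, 8, 7, 10, 4, 6, 15, 2, 3, 14, 17, 11, 12, 1, 16, 9, 5, 13]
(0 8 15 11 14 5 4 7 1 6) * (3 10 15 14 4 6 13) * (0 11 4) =(0 8 14 5 6 11)(1 13 3 10 15 4 7) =[8, 13, 2, 10, 7, 6, 11, 1, 14, 9, 15, 0, 12, 3, 5, 4]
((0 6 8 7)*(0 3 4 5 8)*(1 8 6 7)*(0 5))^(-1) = ((0 7 3 4)(1 8)(5 6))^(-1) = (0 4 3 7)(1 8)(5 6)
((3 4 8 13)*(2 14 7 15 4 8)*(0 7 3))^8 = (0 13 8 3 14 2 4 15 7)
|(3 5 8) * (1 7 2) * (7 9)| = |(1 9 7 2)(3 5 8)| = 12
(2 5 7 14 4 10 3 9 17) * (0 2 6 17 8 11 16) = (0 2 5 7 14 4 10 3 9 8 11 16)(6 17) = [2, 1, 5, 9, 10, 7, 17, 14, 11, 8, 3, 16, 12, 13, 4, 15, 0, 6]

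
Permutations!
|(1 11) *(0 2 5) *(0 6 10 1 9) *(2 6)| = 6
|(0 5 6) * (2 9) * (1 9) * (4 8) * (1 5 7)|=14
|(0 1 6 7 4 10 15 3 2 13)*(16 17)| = |(0 1 6 7 4 10 15 3 2 13)(16 17)| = 10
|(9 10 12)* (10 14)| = |(9 14 10 12)| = 4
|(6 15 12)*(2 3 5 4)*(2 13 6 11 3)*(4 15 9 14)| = |(3 5 15 12 11)(4 13 6 9 14)| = 5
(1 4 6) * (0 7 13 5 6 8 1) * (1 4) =(0 7 13 5 6)(4 8) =[7, 1, 2, 3, 8, 6, 0, 13, 4, 9, 10, 11, 12, 5]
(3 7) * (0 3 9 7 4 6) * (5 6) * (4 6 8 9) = [3, 1, 2, 6, 5, 8, 0, 4, 9, 7] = (0 3 6)(4 5 8 9 7)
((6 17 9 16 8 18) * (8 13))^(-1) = (6 18 8 13 16 9 17)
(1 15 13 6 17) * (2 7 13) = (1 15 2 7 13 6 17) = [0, 15, 7, 3, 4, 5, 17, 13, 8, 9, 10, 11, 12, 6, 14, 2, 16, 1]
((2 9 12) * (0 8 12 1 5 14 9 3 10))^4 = ((0 8 12 2 3 10)(1 5 14 9))^4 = (14)(0 3 12)(2 8 10)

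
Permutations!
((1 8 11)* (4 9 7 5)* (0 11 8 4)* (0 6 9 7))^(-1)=((0 11 1 4 7 5 6 9))^(-1)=(0 9 6 5 7 4 1 11)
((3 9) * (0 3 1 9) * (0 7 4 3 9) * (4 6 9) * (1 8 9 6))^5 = ((0 4 3 7 1)(8 9))^5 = (8 9)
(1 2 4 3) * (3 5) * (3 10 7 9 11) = (1 2 4 5 10 7 9 11 3) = [0, 2, 4, 1, 5, 10, 6, 9, 8, 11, 7, 3]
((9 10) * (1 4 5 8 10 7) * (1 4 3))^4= ((1 3)(4 5 8 10 9 7))^4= (4 9 8)(5 7 10)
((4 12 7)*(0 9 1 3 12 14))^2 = (0 1 12 4)(3 7 14 9)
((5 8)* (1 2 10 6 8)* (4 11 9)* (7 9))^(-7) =((1 2 10 6 8 5)(4 11 7 9))^(-7) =(1 5 8 6 10 2)(4 11 7 9)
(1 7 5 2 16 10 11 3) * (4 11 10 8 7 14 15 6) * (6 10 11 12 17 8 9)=(1 14 15 10 11 3)(2 16 9 6 4 12 17 8 7 5)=[0, 14, 16, 1, 12, 2, 4, 5, 7, 6, 11, 3, 17, 13, 15, 10, 9, 8]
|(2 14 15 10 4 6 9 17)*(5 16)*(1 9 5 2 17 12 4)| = 11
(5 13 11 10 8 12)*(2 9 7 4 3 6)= [0, 1, 9, 6, 3, 13, 2, 4, 12, 7, 8, 10, 5, 11]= (2 9 7 4 3 6)(5 13 11 10 8 12)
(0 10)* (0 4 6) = (0 10 4 6) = [10, 1, 2, 3, 6, 5, 0, 7, 8, 9, 4]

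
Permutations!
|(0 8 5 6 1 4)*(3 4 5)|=|(0 8 3 4)(1 5 6)|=12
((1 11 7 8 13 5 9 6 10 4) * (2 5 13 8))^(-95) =(13)(1 5 4 2 10 7 6 11 9)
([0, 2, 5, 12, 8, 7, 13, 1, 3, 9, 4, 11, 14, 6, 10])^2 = (1 5)(2 7)(3 14 4)(8 12 10)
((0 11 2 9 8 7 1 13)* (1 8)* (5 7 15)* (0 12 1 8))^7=((0 11 2 9 8 15 5 7)(1 13 12))^7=(0 7 5 15 8 9 2 11)(1 13 12)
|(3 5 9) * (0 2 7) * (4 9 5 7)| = 6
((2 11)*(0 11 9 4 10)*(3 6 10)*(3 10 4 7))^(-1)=((0 11 2 9 7 3 6 4 10))^(-1)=(0 10 4 6 3 7 9 2 11)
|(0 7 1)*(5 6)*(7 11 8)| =|(0 11 8 7 1)(5 6)| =10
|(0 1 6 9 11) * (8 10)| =|(0 1 6 9 11)(8 10)| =10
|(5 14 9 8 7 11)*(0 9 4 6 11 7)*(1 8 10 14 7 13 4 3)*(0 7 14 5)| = |(0 9 10 5 14 3 1 8 7 13 4 6 11)| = 13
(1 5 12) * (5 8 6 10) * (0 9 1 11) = [9, 8, 2, 3, 4, 12, 10, 7, 6, 1, 5, 0, 11] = (0 9 1 8 6 10 5 12 11)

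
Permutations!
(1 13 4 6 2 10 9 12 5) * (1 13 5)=(1 5 13 4 6 2 10 9 12)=[0, 5, 10, 3, 6, 13, 2, 7, 8, 12, 9, 11, 1, 4]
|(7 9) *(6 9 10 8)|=|(6 9 7 10 8)|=5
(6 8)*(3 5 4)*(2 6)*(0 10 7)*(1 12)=[10, 12, 6, 5, 3, 4, 8, 0, 2, 9, 7, 11, 1]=(0 10 7)(1 12)(2 6 8)(3 5 4)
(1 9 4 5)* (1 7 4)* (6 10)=(1 9)(4 5 7)(6 10)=[0, 9, 2, 3, 5, 7, 10, 4, 8, 1, 6]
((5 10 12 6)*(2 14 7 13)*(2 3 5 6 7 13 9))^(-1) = ((2 14 13 3 5 10 12 7 9))^(-1) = (2 9 7 12 10 5 3 13 14)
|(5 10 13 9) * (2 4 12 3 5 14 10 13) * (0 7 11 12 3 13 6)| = 13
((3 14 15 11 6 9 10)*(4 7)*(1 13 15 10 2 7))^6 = ((1 13 15 11 6 9 2 7 4)(3 14 10))^6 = (1 2 11)(4 9 15)(6 13 7)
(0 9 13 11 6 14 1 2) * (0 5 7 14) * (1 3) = (0 9 13 11 6)(1 2 5 7 14 3) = [9, 2, 5, 1, 4, 7, 0, 14, 8, 13, 10, 6, 12, 11, 3]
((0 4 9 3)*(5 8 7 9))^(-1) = ((0 4 5 8 7 9 3))^(-1) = (0 3 9 7 8 5 4)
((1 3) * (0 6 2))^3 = (6)(1 3) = ((0 6 2)(1 3))^3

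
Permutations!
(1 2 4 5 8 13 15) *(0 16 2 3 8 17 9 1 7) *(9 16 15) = (0 15 7)(1 3 8 13 9)(2 4 5 17 16) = [15, 3, 4, 8, 5, 17, 6, 0, 13, 1, 10, 11, 12, 9, 14, 7, 2, 16]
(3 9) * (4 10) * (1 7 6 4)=(1 7 6 4 10)(3 9)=[0, 7, 2, 9, 10, 5, 4, 6, 8, 3, 1]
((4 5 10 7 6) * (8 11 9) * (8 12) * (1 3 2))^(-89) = ((1 3 2)(4 5 10 7 6)(8 11 9 12))^(-89) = (1 3 2)(4 5 10 7 6)(8 12 9 11)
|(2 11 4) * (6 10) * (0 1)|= 6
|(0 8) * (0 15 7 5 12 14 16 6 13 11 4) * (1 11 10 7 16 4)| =12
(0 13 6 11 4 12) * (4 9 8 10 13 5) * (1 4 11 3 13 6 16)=(0 5 11 9 8 10 6 3 13 16 1 4 12)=[5, 4, 2, 13, 12, 11, 3, 7, 10, 8, 6, 9, 0, 16, 14, 15, 1]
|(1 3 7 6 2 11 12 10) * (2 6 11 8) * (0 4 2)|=12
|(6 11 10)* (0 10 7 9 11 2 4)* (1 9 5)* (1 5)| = 20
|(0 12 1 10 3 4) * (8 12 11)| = |(0 11 8 12 1 10 3 4)| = 8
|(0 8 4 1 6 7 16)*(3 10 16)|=9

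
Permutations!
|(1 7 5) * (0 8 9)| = |(0 8 9)(1 7 5)| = 3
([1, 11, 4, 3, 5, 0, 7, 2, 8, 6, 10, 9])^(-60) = (0 9 2)(1 6 4)(5 11 7)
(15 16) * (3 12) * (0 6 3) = (0 6 3 12)(15 16) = [6, 1, 2, 12, 4, 5, 3, 7, 8, 9, 10, 11, 0, 13, 14, 16, 15]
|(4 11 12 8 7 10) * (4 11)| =5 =|(7 10 11 12 8)|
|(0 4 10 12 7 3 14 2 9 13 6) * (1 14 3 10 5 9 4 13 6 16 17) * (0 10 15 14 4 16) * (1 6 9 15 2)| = |(0 13)(1 4 5 15 14)(2 16 17 6 10 12 7)| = 70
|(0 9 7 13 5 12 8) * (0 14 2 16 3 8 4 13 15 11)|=20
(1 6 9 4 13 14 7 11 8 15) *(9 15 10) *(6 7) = [0, 7, 2, 3, 13, 5, 15, 11, 10, 4, 9, 8, 12, 14, 6, 1] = (1 7 11 8 10 9 4 13 14 6 15)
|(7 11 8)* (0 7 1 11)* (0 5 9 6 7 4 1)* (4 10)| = 12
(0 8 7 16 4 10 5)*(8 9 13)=[9, 1, 2, 3, 10, 0, 6, 16, 7, 13, 5, 11, 12, 8, 14, 15, 4]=(0 9 13 8 7 16 4 10 5)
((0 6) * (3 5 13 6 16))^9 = (0 5)(3 6)(13 16)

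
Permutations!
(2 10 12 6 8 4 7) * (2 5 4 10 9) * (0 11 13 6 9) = (0 11 13 6 8 10 12 9 2)(4 7 5) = [11, 1, 0, 3, 7, 4, 8, 5, 10, 2, 12, 13, 9, 6]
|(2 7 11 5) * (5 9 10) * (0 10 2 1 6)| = |(0 10 5 1 6)(2 7 11 9)| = 20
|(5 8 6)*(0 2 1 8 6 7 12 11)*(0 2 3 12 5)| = 10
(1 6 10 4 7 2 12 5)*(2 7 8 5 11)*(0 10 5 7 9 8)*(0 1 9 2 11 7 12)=(0 10 4 1 6 5 9 8 12 7 2)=[10, 6, 0, 3, 1, 9, 5, 2, 12, 8, 4, 11, 7]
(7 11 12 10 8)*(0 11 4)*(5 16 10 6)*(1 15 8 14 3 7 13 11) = (0 1 15 8 13 11 12 6 5 16 10 14 3 7 4) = [1, 15, 2, 7, 0, 16, 5, 4, 13, 9, 14, 12, 6, 11, 3, 8, 10]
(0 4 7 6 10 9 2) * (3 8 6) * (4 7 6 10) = (0 7 3 8 10 9 2)(4 6) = [7, 1, 0, 8, 6, 5, 4, 3, 10, 2, 9]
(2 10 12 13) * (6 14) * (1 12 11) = (1 12 13 2 10 11)(6 14) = [0, 12, 10, 3, 4, 5, 14, 7, 8, 9, 11, 1, 13, 2, 6]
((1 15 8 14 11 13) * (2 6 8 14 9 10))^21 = ((1 15 14 11 13)(2 6 8 9 10))^21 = (1 15 14 11 13)(2 6 8 9 10)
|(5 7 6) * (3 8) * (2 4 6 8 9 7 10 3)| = 9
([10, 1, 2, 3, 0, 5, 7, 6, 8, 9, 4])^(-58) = [4, 1, 2, 3, 10, 5, 6, 7, 8, 9, 0]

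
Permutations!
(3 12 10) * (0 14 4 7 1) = (0 14 4 7 1)(3 12 10) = [14, 0, 2, 12, 7, 5, 6, 1, 8, 9, 3, 11, 10, 13, 4]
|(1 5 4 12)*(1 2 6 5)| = |(2 6 5 4 12)| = 5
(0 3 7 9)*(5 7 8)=[3, 1, 2, 8, 4, 7, 6, 9, 5, 0]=(0 3 8 5 7 9)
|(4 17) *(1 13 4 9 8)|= 6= |(1 13 4 17 9 8)|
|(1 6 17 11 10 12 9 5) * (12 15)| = 9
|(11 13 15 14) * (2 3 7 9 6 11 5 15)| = 21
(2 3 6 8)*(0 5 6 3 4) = (0 5 6 8 2 4) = [5, 1, 4, 3, 0, 6, 8, 7, 2]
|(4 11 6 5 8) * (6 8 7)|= |(4 11 8)(5 7 6)|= 3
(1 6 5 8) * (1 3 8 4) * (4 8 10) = (1 6 5 8 3 10 4) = [0, 6, 2, 10, 1, 8, 5, 7, 3, 9, 4]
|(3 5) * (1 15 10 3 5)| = 4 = |(1 15 10 3)|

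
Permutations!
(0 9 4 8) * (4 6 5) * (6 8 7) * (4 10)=(0 9 8)(4 7 6 5 10)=[9, 1, 2, 3, 7, 10, 5, 6, 0, 8, 4]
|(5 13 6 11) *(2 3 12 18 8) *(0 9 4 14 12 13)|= |(0 9 4 14 12 18 8 2 3 13 6 11 5)|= 13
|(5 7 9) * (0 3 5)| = |(0 3 5 7 9)| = 5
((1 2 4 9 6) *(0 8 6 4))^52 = ((0 8 6 1 2)(4 9))^52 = (9)(0 6 2 8 1)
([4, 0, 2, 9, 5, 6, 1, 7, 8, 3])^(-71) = (0 1 6 5 4)(3 9)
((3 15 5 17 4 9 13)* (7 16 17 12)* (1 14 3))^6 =((1 14 3 15 5 12 7 16 17 4 9 13))^6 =(1 7)(3 17)(4 15)(5 9)(12 13)(14 16)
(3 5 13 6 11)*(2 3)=(2 3 5 13 6 11)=[0, 1, 3, 5, 4, 13, 11, 7, 8, 9, 10, 2, 12, 6]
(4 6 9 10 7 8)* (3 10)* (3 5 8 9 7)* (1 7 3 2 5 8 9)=[0, 7, 5, 10, 6, 9, 3, 1, 4, 8, 2]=(1 7)(2 5 9 8 4 6 3 10)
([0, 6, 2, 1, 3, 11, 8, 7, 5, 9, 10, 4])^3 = (1 5 3 8 4 6 11)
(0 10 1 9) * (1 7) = (0 10 7 1 9) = [10, 9, 2, 3, 4, 5, 6, 1, 8, 0, 7]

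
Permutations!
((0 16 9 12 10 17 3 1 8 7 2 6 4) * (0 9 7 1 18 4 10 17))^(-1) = (0 10 6 2 7 16)(1 8)(3 17 12 9 4 18)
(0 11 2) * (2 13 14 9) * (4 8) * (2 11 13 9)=(0 13 14 2)(4 8)(9 11)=[13, 1, 0, 3, 8, 5, 6, 7, 4, 11, 10, 9, 12, 14, 2]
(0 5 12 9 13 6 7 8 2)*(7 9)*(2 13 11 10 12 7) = (0 5 7 8 13 6 9 11 10 12 2) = [5, 1, 0, 3, 4, 7, 9, 8, 13, 11, 12, 10, 2, 6]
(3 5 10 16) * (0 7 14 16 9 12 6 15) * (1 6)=[7, 6, 2, 5, 4, 10, 15, 14, 8, 12, 9, 11, 1, 13, 16, 0, 3]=(0 7 14 16 3 5 10 9 12 1 6 15)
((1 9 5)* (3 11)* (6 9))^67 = (1 5 9 6)(3 11)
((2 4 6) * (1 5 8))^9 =(8)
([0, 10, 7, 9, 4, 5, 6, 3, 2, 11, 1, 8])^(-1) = (1 10)(2 8 11 9 3 7)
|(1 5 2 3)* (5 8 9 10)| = 7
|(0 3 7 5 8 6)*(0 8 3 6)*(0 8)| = 6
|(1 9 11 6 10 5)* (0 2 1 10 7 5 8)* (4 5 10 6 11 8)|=|(11)(0 2 1 9 8)(4 5 6 7 10)|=5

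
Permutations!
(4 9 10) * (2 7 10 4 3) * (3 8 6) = (2 7 10 8 6 3)(4 9) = [0, 1, 7, 2, 9, 5, 3, 10, 6, 4, 8]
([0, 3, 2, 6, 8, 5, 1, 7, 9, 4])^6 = (9)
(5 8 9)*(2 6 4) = (2 6 4)(5 8 9) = [0, 1, 6, 3, 2, 8, 4, 7, 9, 5]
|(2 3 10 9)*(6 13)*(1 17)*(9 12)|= 10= |(1 17)(2 3 10 12 9)(6 13)|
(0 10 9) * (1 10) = (0 1 10 9) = [1, 10, 2, 3, 4, 5, 6, 7, 8, 0, 9]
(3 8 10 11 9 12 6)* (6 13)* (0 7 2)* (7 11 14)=[11, 1, 0, 8, 4, 5, 3, 2, 10, 12, 14, 9, 13, 6, 7]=(0 11 9 12 13 6 3 8 10 14 7 2)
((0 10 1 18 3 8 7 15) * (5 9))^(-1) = ((0 10 1 18 3 8 7 15)(5 9))^(-1) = (0 15 7 8 3 18 1 10)(5 9)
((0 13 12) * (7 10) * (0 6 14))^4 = ((0 13 12 6 14)(7 10))^4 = (0 14 6 12 13)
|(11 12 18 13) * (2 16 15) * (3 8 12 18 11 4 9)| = 24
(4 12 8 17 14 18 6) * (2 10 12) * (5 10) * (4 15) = (2 5 10 12 8 17 14 18 6 15 4) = [0, 1, 5, 3, 2, 10, 15, 7, 17, 9, 12, 11, 8, 13, 18, 4, 16, 14, 6]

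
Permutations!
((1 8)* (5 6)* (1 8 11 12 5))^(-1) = (1 6 5 12 11)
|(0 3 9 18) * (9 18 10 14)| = |(0 3 18)(9 10 14)| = 3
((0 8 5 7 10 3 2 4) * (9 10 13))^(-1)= (0 4 2 3 10 9 13 7 5 8)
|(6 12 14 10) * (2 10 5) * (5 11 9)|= |(2 10 6 12 14 11 9 5)|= 8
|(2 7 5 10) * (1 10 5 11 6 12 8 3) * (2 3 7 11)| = 6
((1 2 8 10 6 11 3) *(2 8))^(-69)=((1 8 10 6 11 3))^(-69)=(1 6)(3 10)(8 11)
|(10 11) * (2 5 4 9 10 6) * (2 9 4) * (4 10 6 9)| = 10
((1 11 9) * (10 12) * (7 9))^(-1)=((1 11 7 9)(10 12))^(-1)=(1 9 7 11)(10 12)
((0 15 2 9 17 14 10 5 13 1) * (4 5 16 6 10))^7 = (0 5 17 15 13 14 2 1 4 9)(6 10 16)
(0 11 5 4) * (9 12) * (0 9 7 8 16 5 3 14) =[11, 1, 2, 14, 9, 4, 6, 8, 16, 12, 10, 3, 7, 13, 0, 15, 5] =(0 11 3 14)(4 9 12 7 8 16 5)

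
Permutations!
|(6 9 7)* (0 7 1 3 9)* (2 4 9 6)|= |(0 7 2 4 9 1 3 6)|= 8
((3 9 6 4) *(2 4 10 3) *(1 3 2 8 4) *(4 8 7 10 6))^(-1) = ((1 3 9 4 7 10 2))^(-1) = (1 2 10 7 4 9 3)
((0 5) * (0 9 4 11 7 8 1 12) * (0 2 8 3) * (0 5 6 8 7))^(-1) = ((0 6 8 1 12 2 7 3 5 9 4 11))^(-1) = (0 11 4 9 5 3 7 2 12 1 8 6)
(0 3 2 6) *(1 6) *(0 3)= (1 6 3 2)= [0, 6, 1, 2, 4, 5, 3]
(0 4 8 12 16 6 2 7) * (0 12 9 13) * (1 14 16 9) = (0 4 8 1 14 16 6 2 7 12 9 13) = [4, 14, 7, 3, 8, 5, 2, 12, 1, 13, 10, 11, 9, 0, 16, 15, 6]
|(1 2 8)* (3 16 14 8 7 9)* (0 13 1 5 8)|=18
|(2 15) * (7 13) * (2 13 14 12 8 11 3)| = 9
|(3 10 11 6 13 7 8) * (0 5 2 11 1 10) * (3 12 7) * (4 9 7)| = |(0 5 2 11 6 13 3)(1 10)(4 9 7 8 12)| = 70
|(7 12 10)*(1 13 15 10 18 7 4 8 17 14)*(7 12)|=8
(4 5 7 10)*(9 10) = (4 5 7 9 10) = [0, 1, 2, 3, 5, 7, 6, 9, 8, 10, 4]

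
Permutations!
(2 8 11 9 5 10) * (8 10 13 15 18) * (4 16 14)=(2 10)(4 16 14)(5 13 15 18 8 11 9)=[0, 1, 10, 3, 16, 13, 6, 7, 11, 5, 2, 9, 12, 15, 4, 18, 14, 17, 8]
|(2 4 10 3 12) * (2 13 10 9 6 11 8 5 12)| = 11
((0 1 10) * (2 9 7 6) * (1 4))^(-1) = (0 10 1 4)(2 6 7 9)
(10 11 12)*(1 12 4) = (1 12 10 11 4) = [0, 12, 2, 3, 1, 5, 6, 7, 8, 9, 11, 4, 10]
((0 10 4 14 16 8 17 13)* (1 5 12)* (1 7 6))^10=((0 10 4 14 16 8 17 13)(1 5 12 7 6))^10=(0 4 16 17)(8 13 10 14)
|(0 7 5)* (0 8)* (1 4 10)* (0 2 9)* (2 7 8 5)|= 15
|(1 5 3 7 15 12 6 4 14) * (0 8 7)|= |(0 8 7 15 12 6 4 14 1 5 3)|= 11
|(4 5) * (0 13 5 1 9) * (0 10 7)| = |(0 13 5 4 1 9 10 7)| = 8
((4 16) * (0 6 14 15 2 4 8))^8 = (16)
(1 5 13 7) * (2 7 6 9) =(1 5 13 6 9 2 7) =[0, 5, 7, 3, 4, 13, 9, 1, 8, 2, 10, 11, 12, 6]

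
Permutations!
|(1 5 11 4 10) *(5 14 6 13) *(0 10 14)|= |(0 10 1)(4 14 6 13 5 11)|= 6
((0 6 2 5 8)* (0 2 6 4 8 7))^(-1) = (0 7 5 2 8 4) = ((0 4 8 2 5 7))^(-1)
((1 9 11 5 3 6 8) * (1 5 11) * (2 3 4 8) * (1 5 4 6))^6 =(11)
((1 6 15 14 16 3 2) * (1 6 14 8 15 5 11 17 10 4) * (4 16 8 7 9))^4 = ((1 14 8 15 7 9 4)(2 6 5 11 17 10 16 3))^4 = (1 7 14 9 8 4 15)(2 17)(3 11)(5 16)(6 10)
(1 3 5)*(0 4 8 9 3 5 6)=(0 4 8 9 3 6)(1 5)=[4, 5, 2, 6, 8, 1, 0, 7, 9, 3]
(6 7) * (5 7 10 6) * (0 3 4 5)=(0 3 4 5 7)(6 10)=[3, 1, 2, 4, 5, 7, 10, 0, 8, 9, 6]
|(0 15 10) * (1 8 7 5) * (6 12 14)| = 12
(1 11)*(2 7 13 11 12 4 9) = (1 12 4 9 2 7 13 11) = [0, 12, 7, 3, 9, 5, 6, 13, 8, 2, 10, 1, 4, 11]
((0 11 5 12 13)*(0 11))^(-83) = (5 12 13 11)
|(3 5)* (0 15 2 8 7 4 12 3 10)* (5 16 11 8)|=35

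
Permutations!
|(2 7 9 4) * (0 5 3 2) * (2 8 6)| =9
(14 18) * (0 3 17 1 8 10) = [3, 8, 2, 17, 4, 5, 6, 7, 10, 9, 0, 11, 12, 13, 18, 15, 16, 1, 14] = (0 3 17 1 8 10)(14 18)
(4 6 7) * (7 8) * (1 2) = (1 2)(4 6 8 7) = [0, 2, 1, 3, 6, 5, 8, 4, 7]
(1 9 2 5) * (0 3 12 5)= [3, 9, 0, 12, 4, 1, 6, 7, 8, 2, 10, 11, 5]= (0 3 12 5 1 9 2)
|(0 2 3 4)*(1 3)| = |(0 2 1 3 4)| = 5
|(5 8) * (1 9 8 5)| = 3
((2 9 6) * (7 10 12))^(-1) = ((2 9 6)(7 10 12))^(-1) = (2 6 9)(7 12 10)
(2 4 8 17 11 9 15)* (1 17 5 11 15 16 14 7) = (1 17 15 2 4 8 5 11 9 16 14 7) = [0, 17, 4, 3, 8, 11, 6, 1, 5, 16, 10, 9, 12, 13, 7, 2, 14, 15]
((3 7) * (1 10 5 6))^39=((1 10 5 6)(3 7))^39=(1 6 5 10)(3 7)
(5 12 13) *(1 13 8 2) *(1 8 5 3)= (1 13 3)(2 8)(5 12)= [0, 13, 8, 1, 4, 12, 6, 7, 2, 9, 10, 11, 5, 3]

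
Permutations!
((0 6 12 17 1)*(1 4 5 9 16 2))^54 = (0 4 2 12 9)(1 17 16 6 5)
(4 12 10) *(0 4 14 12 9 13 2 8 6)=(0 4 9 13 2 8 6)(10 14 12)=[4, 1, 8, 3, 9, 5, 0, 7, 6, 13, 14, 11, 10, 2, 12]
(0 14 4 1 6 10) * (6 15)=(0 14 4 1 15 6 10)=[14, 15, 2, 3, 1, 5, 10, 7, 8, 9, 0, 11, 12, 13, 4, 6]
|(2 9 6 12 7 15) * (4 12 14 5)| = |(2 9 6 14 5 4 12 7 15)| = 9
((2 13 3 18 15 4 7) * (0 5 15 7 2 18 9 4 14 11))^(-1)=((0 5 15 14 11)(2 13 3 9 4)(7 18))^(-1)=(0 11 14 15 5)(2 4 9 3 13)(7 18)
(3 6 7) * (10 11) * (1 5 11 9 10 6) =(1 5 11 6 7 3)(9 10) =[0, 5, 2, 1, 4, 11, 7, 3, 8, 10, 9, 6]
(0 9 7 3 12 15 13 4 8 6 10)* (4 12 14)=[9, 1, 2, 14, 8, 5, 10, 3, 6, 7, 0, 11, 15, 12, 4, 13]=(0 9 7 3 14 4 8 6 10)(12 15 13)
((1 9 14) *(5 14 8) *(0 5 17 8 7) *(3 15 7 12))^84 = ((0 5 14 1 9 12 3 15 7)(8 17))^84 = (17)(0 1 3)(5 9 15)(7 14 12)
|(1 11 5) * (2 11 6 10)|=6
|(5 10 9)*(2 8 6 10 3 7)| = |(2 8 6 10 9 5 3 7)| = 8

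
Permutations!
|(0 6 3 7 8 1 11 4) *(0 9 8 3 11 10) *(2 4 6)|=14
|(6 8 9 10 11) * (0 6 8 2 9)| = |(0 6 2 9 10 11 8)| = 7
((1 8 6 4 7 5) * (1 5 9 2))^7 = ((1 8 6 4 7 9 2))^7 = (9)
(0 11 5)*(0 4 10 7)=(0 11 5 4 10 7)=[11, 1, 2, 3, 10, 4, 6, 0, 8, 9, 7, 5]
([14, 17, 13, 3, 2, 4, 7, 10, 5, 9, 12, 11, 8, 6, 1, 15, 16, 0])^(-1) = [17, 14, 4, 3, 5, 8, 13, 6, 12, 9, 7, 11, 10, 2, 0, 15, 16, 1]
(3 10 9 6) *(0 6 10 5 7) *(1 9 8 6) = (0 1 9 10 8 6 3 5 7) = [1, 9, 2, 5, 4, 7, 3, 0, 6, 10, 8]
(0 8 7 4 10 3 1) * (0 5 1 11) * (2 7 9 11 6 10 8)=[2, 5, 7, 6, 8, 1, 10, 4, 9, 11, 3, 0]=(0 2 7 4 8 9 11)(1 5)(3 6 10)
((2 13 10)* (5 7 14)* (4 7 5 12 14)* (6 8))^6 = (14)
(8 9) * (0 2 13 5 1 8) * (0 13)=(0 2)(1 8 9 13 5)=[2, 8, 0, 3, 4, 1, 6, 7, 9, 13, 10, 11, 12, 5]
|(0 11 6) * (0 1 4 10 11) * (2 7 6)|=7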